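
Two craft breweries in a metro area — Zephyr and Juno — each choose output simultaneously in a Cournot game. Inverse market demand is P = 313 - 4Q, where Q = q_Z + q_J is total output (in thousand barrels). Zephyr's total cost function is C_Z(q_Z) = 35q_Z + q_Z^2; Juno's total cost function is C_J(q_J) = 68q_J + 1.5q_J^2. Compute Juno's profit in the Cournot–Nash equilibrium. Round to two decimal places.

Zephyr's profit: π_Z = (313 - 4Q)q_Z - (35q_Z + q_Z²). Setting ∂π_Z/∂q_Z = 0: 278 - 10q_Z - 4(q_J) = 0.
Juno's profit: π_J = (313 - 4Q)q_J - (68q_J + (3/2)q_J²). Setting ∂π_J/∂q_J = 0: 245 - 11q_J - 4(q_Z) = 0.
Rearranging gives the reaction functions q_Z = (278 - 4q_J)/10 and q_J = (245 - 4q_Z)/11.
Solving the pair: q_Z = 1039/47, q_J = 669/47.
Price P = 313 - 4·(1708/47) = 167.6383.
Juno's profit: 167.6383·(669/47) - 68·(669/47) - (3/2)(669/47)² = 1114.3438.

1114.34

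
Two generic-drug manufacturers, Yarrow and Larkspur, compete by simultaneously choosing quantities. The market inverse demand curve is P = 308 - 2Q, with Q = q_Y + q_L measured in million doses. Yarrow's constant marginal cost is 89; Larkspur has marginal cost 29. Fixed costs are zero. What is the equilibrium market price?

142

Yarrow's profit: π_Y = (308 - 2Q)q_Y - (89q_Y). Setting ∂π_Y/∂q_Y = 0: 219 - 4q_Y - 2(q_L) = 0.
Larkspur's profit: π_L = (308 - 2Q)q_L - (29q_L). Setting ∂π_L/∂q_L = 0: 279 - 4q_L - 2(q_Y) = 0.
So q_Y = (219 - 2q_L)/4 and q_L = (279 - 2q_Y)/4.
Solving the pair: q_Y = 53/2, q_L = 113/2.
Total output Q = 83, so price P = 308 - 2·83 = 142.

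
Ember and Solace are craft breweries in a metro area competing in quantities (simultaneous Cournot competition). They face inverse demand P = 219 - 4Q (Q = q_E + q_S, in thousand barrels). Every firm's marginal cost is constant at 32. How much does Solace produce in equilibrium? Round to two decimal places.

Each firm earns π_i = (219 - 4Q)q_i - 32q_i.
First-order condition (treating rivals' output as given): 187 - 8q_i - 4q_j = 0.
By symmetry each firm produces the same amount; substituting q_j = q_i yields q_i = 187/12.

15.58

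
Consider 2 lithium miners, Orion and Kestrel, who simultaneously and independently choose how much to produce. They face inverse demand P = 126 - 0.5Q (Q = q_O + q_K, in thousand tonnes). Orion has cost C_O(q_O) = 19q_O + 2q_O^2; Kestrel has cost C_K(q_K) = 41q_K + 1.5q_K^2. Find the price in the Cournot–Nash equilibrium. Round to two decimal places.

Orion's profit: π_O = (126 - 0.5Q)q_O - (19q_O + 2q_O²). Setting ∂π_O/∂q_O = 0: 107 - 5q_O - (1/2)(q_K) = 0.
Kestrel's profit: π_K = (126 - 0.5Q)q_K - (41q_K + (3/2)q_K²). Setting ∂π_K/∂q_K = 0: 85 - 4q_K - (1/2)(q_O) = 0.
Best responses: q_O = (107 - (1/2)q_K)/5, q_K = (85 - (1/2)q_O)/4.
Substituting one into the other gives q_O = 1542/79 and q_K = 1486/79.
Total output Q = 38.3291, so price P = 126 - (1/2)·38.3291 = 106.8354.

106.84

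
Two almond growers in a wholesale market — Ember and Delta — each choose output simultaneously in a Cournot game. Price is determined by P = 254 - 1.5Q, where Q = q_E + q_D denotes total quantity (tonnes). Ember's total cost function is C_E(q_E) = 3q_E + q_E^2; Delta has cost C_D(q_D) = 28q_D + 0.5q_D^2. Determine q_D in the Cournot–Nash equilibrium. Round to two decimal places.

Ember's profit: π_E = (254 - 1.5Q)q_E - (3q_E + q_E²). Setting ∂π_E/∂q_E = 0: 251 - 5q_E - (3/2)(q_D) = 0.
Delta's profit: π_D = (254 - 1.5Q)q_D - (28q_D + (1/2)q_D²). Setting ∂π_D/∂q_D = 0: 226 - 4q_D - (3/2)(q_E) = 0.
Best responses: q_E = (251 - (3/2)q_D)/5, q_D = (226 - (3/2)q_E)/4.
Solving the pair: q_E = 37.4648, q_D = 42.4507.

42.45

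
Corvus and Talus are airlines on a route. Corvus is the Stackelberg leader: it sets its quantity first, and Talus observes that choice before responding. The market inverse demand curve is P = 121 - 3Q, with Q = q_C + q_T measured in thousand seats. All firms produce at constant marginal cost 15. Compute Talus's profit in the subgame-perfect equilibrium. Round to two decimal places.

Solve by backward induction. Given q_C, the follower Talus maximises π_T = (121 - 3q_C - 3q_T)q_T - 15q_T.
Setting the follower's marginal profit to zero, 106 - 3q_C - 6q_T = 0, i.e. q_T = (106 - 3q_C)/6.
Corvus substitutes q_T(q_C) into its own profit: π_C = q_C(121 - 3q_C - (106 - 3q_C)/2) - 15q_C = (68 - (3/2)q_C)q_C - 15q_C.
Maximising: ∂π_C/∂q_C = 53 - 3q_C = 0, giving q_C = 53/3.
Then q_T = (106 - 3·(53/3))/6 = 53/6.
Price P = 121 - 3·(53/2) = 83/2.
Talus's profit: (83/2 - 15)·(53/6) = 234.0833.

234.08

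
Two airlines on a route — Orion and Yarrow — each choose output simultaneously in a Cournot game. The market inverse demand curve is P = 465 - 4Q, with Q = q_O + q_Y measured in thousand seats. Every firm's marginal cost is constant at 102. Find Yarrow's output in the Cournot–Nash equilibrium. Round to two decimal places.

A representative firm's profit is π_i = q_i(465 - 4Q) - 102q_i.
First-order condition (treating rivals' output as given): 363 - 8q_i - 4q_j = 0.
With identical firms every q_j equals q_i, so q_j = q_i and 363 = 12q_i, giving q_i = 121/4.

30.25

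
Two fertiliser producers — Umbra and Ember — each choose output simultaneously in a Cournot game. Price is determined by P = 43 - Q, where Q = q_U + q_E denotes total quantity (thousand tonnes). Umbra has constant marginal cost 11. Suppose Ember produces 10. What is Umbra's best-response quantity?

With the rival's output fixed at 10, Umbra's profit is π_U = (43 - 10 - q_U)q_U - (11q_U) = (33 - q_U)q_U - (11q_U).
∂π_U/∂q_U = 22 - 2q_U = 0, so q_U = 11.

11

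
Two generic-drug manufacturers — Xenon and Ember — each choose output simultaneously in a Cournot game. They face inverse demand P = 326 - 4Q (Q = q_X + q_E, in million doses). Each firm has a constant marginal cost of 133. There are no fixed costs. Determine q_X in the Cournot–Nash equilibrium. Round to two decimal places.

A representative firm's profit is π_i = q_i(326 - 4Q) - 133q_i.
First-order condition (treating rivals' output as given): 193 - 8q_i - 4q_j = 0.
By symmetry each firm produces the same amount; substituting q_j = q_i yields q_i = 193/12.

16.08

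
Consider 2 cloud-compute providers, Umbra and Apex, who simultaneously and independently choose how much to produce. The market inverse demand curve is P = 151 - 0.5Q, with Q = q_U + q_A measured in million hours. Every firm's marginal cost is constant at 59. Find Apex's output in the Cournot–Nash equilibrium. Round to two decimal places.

Each firm earns π_i = (151 - 0.5Q)q_i - 59q_i.
First-order condition (treating rivals' output as given): 92 - q_i - (1/2)q_j = 0.
By symmetry each firm produces the same amount; substituting q_j = q_i yields q_i = 92/(3/2) = 184/3.

61.33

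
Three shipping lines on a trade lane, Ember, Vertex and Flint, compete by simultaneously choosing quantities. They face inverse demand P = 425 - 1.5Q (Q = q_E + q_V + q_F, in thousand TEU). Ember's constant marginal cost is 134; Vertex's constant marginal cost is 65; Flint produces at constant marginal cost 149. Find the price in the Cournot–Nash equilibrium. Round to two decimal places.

Ember's profit: π_E = (425 - 1.5Q)q_E - (134q_E). Setting ∂π_E/∂q_E = 0: 291 - 3q_E - (3/2)(q_V + q_F) = 0.
Vertex's profit: π_V = (425 - 1.5Q)q_V - (65q_V). Setting ∂π_V/∂q_V = 0: 360 - 3q_V - (3/2)(q_E + q_F) = 0.
Flint's first-order condition: 276 - 3q_F - (3/2)(q_E + q_V) = 0.
Adding the 3 first-order conditions: 927 − 6Q = 0, so Q = 309/2.
Back-substituting: q_E = (291 − 927/4)/(3/2) = 79/2, q_V = (360 − 927/4)/(3/2) = 171/2, q_F = (276 − 927/4)/(3/2) = 59/2.
Total output Q = 309/2, so price P = 425 - (3/2)·(309/2) = 773/4.

193.25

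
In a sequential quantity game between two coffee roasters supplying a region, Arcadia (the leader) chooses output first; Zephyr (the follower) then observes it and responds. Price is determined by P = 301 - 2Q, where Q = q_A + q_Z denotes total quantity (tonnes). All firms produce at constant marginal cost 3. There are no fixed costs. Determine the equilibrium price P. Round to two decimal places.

77.50

The follower Zephyr best-responds to any q_A: π_Z = (301 - 2Q)q_Z - 3q_Z.
Setting the follower's marginal profit to zero, 298 - 2q_A - 4q_Z = 0, i.e. q_Z = (298 - 2q_A)/4.
The leader anticipates this reaction. Substituting into P = 301 - 2Q gives P = 152 - q_A, so π_A = (152 - q_A)q_A - 3q_A.
The leader's first-order condition 149 - 2q_A = 0 yields q_A = 149/2.
Then q_Z = (298 - 2·(149/2))/4 = 149/4.
Total output Q = 447/4, so price P = 301 - 2·(447/4) = 155/2.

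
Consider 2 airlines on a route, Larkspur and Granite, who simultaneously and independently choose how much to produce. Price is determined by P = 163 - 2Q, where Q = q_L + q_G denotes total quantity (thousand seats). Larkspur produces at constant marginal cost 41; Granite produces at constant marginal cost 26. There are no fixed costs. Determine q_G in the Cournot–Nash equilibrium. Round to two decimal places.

Larkspur's profit: π_L = (163 - 2Q)q_L - (41q_L). Setting ∂π_L/∂q_L = 0: 122 - 4q_L - 2(q_G) = 0.
Granite's profit: π_G = (163 - 2Q)q_G - (26q_G). Setting ∂π_G/∂q_G = 0: 137 - 4q_G - 2(q_L) = 0.
So q_L = (122 - 2q_G)/4 and q_G = (137 - 2q_L)/4.
Solving the pair: q_L = 107/6, q_G = 76/3.

25.33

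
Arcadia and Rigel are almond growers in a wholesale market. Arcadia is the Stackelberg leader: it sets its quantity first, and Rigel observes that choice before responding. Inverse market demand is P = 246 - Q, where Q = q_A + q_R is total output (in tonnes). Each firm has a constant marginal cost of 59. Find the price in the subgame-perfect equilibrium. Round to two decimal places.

The follower Rigel best-responds to any q_A: π_R = (246 - Q)q_R - 59q_R.
∂π_R/∂q_R = 187 - q_A - 2q_R = 0 gives the reaction function q_R = (187 - q_A)/2.
Arcadia substitutes q_R(q_A) into its own profit: π_A = q_A(246 - q_A - (187 - q_A)/2) - 59q_A = (305/2 - (1/2)q_A)q_A - 59q_A.
The leader's first-order condition 187/2 - q_A = 0 yields q_A = 187/2.
Then q_R = (187 - 187/2)/2 = 187/4.
Total output Q = 561/4, so price P = 246 - 561/4 = 423/4.

105.75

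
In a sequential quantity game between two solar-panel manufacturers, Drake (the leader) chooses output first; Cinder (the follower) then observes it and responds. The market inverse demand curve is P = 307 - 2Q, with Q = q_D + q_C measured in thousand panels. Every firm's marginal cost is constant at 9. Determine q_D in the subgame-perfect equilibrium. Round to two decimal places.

74.50

The follower Cinder best-responds to any q_D: π_C = (307 - 2Q)q_C - 9q_C.
Setting the follower's marginal profit to zero, 298 - 2q_D - 4q_C = 0, i.e. q_C = (298 - 2q_D)/4.
The leader anticipates this reaction. Substituting into P = 307 - 2Q gives P = 158 - q_D, so π_D = (158 - q_D)q_D - 9q_D.
The leader's first-order condition 149 - 2q_D = 0 yields q_D = 149/2.
Then q_C = (298 - 2·(149/2))/4 = 149/4.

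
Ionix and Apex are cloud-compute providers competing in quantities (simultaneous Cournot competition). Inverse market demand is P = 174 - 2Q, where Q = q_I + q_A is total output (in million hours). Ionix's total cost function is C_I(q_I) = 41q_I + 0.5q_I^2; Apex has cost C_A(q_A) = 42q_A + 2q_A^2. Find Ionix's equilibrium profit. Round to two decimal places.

1234.57

Ionix's profit: π_I = (174 - 2Q)q_I - (41q_I + (1/2)q_I²). Setting ∂π_I/∂q_I = 0: 133 - 5q_I - 2(q_A) = 0.
Apex's first-order condition: 132 - 8q_A - 2(q_I) = 0.
Rearranging gives the reaction functions q_I = (133 - 2q_A)/5 and q_A = (132 - 2q_I)/8.
Solving the pair: q_I = 200/9, q_A = 197/18.
Price P = 174 - 2·(199/6) = 323/3.
Ionix's profit: (323/3)·(200/9) - 41·(200/9) - (1/2)(200/9)² = 1234.5679.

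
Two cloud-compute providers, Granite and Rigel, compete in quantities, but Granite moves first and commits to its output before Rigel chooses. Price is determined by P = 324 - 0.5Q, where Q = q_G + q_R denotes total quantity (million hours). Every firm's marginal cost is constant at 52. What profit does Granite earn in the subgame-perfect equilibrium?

The follower Rigel best-responds to any q_G: π_R = (324 - 0.5Q)q_R - 52q_R.
∂π_R/∂q_R = 272 - (1/2)q_G - q_R = 0 gives the reaction function q_R = (272 - (1/2)q_G).
The leader anticipates this reaction. Substituting into P = 324 - 0.5Q gives P = 188 - (1/4)q_G, so π_G = (188 - (1/4)q_G)q_G - 52q_G.
The leader's first-order condition 136 - (1/2)q_G = 0 yields q_G = 272.
Then q_R = (272 - (1/2)·272) = 136.
Price P = 324 - (1/2)·408 = 120.
Granite's profit: (120 - 52)·272 = 18496.

18496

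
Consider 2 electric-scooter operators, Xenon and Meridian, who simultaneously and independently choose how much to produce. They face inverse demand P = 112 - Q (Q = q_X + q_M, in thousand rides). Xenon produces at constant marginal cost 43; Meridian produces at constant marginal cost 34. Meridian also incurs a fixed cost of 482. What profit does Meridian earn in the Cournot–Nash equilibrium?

359

Xenon's profit: π_X = (112 - Q)q_X - (43q_X). Setting ∂π_X/∂q_X = 0: 69 - 2q_X - (q_M) = 0.
Meridian's profit: π_M = (112 - Q)q_M - (34q_M). Setting ∂π_M/∂q_M = 0: 78 - 2q_M - (q_X) = 0.
Rearranging gives the reaction functions q_X = (69 - q_M)/2 and q_M = (78 - q_X)/2.
Solving the pair: q_X = 20, q_M = 29.
Price P = 112 - 49 = 63.
Meridian's profit: (63 - 34)·29 - 482 = 359.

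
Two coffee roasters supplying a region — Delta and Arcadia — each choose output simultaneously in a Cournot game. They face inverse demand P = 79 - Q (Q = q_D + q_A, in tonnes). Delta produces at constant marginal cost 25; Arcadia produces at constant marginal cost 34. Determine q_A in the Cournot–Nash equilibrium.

12

Delta's profit: π_D = (79 - Q)q_D - (25q_D). Setting ∂π_D/∂q_D = 0: 54 - 2q_D - (q_A) = 0.
Arcadia's first-order condition: 45 - 2q_A - (q_D) = 0.
Best responses: q_D = (54 - q_A)/2, q_A = (45 - q_D)/2.
Solving the pair: q_D = 21, q_A = 12.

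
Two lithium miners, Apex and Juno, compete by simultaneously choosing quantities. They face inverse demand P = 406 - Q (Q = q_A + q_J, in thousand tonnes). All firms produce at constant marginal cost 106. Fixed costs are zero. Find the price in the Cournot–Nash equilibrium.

Each firm earns π_i = (406 - Q)q_i - 106q_i.
First-order condition (treating rivals' output as given): 300 - 2q_i - q_j = 0.
By symmetry each firm produces the same amount; substituting q_j = q_i yields q_i = 300/3 = 100.
Total output Q = 200, so price P = 406 - 200 = 206.

206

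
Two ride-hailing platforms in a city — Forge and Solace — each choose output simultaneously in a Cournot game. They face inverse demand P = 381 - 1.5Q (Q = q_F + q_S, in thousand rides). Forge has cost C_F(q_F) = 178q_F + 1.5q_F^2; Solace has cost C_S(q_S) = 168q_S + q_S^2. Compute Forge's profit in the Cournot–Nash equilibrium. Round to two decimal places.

Forge's profit: π_F = (381 - 1.5Q)q_F - (178q_F + (3/2)q_F²). Setting ∂π_F/∂q_F = 0: 203 - 6q_F - (3/2)(q_S) = 0.
Solace's first-order condition: 213 - 5q_S - (3/2)(q_F) = 0.
Best responses: q_F = (203 - (3/2)q_S)/6, q_S = (213 - (3/2)q_F)/5.
Solving the pair: q_F = 25.0631, q_S = 1298/37.
Price P = 381 - (3/2)·60.1441 = 290.7838.
Forge's profit: 290.7838·25.0631 - 178·25.0631 - (3/2)·25.0631² = 1884.4714.

1884.47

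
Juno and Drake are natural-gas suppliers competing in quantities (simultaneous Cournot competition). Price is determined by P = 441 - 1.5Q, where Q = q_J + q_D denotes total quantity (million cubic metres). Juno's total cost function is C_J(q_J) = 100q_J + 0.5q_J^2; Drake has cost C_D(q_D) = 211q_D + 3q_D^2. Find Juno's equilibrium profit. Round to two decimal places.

13028.57

Juno's profit: π_J = (441 - 1.5Q)q_J - (100q_J + (1/2)q_J²). Setting ∂π_J/∂q_J = 0: 341 - 4q_J - (3/2)(q_D) = 0.
Drake's first-order condition: 230 - 9q_D - (3/2)(q_J) = 0.
Rearranging gives the reaction functions q_J = (341 - (3/2)q_D)/4 and q_D = (230 - (3/2)q_J)/9.
Substituting one into the other gives q_J = 80.7111 and q_D = 1634/135.
Price P = 441 - (3/2)·92.8148 = 301.7778.
Juno's profit: 301.7778·80.7111 - 100·80.7111 - (1/2)·80.7111² = 13028.5669.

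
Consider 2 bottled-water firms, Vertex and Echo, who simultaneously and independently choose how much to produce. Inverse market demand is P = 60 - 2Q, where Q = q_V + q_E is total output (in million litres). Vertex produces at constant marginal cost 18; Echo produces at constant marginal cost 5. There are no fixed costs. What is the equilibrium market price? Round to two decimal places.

27.67

Vertex's profit: π_V = (60 - 2Q)q_V - (18q_V). Setting ∂π_V/∂q_V = 0: 42 - 4q_V - 2(q_E) = 0.
Echo's profit: π_E = (60 - 2Q)q_E - (5q_E). Setting ∂π_E/∂q_E = 0: 55 - 4q_E - 2(q_V) = 0.
So q_V = (42 - 2q_E)/4 and q_E = (55 - 2q_V)/4.
Substituting one into the other gives q_V = 29/6 and q_E = 34/3.
Total output Q = 97/6, so price P = 60 - 2·(97/6) = 83/3.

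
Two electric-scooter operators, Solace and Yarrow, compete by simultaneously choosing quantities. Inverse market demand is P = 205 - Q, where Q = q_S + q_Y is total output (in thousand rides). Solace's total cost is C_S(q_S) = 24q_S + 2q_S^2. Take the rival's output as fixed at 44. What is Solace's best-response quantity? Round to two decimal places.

With the rival's output fixed at 44, Solace's profit is π_S = (205 - 44 - q_S)q_S - (24q_S + 2q_S²) = (161 - q_S)q_S - (24q_S + 2q_S²).
∂π_S/∂q_S = 137 - 6q_S = 0, so q_S = 137/6.

22.83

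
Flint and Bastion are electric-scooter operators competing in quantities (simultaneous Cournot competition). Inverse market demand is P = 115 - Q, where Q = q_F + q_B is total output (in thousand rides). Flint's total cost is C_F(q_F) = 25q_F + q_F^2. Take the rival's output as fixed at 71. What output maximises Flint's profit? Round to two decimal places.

4.75

With the rival's output fixed at 71, Flint's profit is π_F = (115 - 71 - q_F)q_F - (25q_F + q_F²) = (44 - q_F)q_F - (25q_F + q_F²).
∂π_F/∂q_F = 19 - 4q_F = 0, so q_F = 19/4.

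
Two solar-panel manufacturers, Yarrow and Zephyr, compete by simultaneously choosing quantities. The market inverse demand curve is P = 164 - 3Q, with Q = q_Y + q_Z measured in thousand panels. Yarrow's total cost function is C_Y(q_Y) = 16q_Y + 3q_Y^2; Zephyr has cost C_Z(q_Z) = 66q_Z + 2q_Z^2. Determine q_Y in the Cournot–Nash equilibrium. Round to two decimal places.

10.68

Yarrow's profit: π_Y = (164 - 3Q)q_Y - (16q_Y + 3q_Y²). Setting ∂π_Y/∂q_Y = 0: 148 - 12q_Y - 3(q_Z) = 0.
Zephyr's profit: π_Z = (164 - 3Q)q_Z - (66q_Z + 2q_Z²). Setting ∂π_Z/∂q_Z = 0: 98 - 10q_Z - 3(q_Y) = 0.
So q_Y = (148 - 3q_Z)/12 and q_Z = (98 - 3q_Y)/10.
Solving the pair: q_Y = 1186/111, q_Z = 244/37.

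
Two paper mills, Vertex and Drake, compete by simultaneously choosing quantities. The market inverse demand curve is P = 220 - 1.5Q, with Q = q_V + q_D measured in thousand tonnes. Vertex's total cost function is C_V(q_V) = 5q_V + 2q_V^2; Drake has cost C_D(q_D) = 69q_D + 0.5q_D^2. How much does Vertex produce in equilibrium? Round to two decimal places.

24.60

Vertex's profit: π_V = (220 - 1.5Q)q_V - (5q_V + 2q_V²). Setting ∂π_V/∂q_V = 0: 215 - 7q_V - (3/2)(q_D) = 0.
Drake's profit: π_D = (220 - 1.5Q)q_D - (69q_D + (1/2)q_D²). Setting ∂π_D/∂q_D = 0: 151 - 4q_D - (3/2)(q_V) = 0.
So q_V = (215 - (3/2)q_D)/7 and q_D = (151 - (3/2)q_V)/4.
Substituting one into the other gives q_V = 24.6019 and q_D = 28.5243.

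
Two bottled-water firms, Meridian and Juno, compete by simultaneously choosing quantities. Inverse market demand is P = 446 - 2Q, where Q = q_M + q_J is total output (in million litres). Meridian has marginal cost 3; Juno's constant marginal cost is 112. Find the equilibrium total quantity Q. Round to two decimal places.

129.50

Meridian's profit: π_M = (446 - 2Q)q_M - (3q_M). Setting ∂π_M/∂q_M = 0: 443 - 4q_M - 2(q_J) = 0.
Juno's first-order condition: 334 - 4q_J - 2(q_M) = 0.
Rearranging gives the reaction functions q_M = (443 - 2q_J)/4 and q_J = (334 - 2q_M)/4.
Substituting one into the other gives q_M = 92 and q_J = 75/2.
Total output Q = 92 + 75/2 = 259/2.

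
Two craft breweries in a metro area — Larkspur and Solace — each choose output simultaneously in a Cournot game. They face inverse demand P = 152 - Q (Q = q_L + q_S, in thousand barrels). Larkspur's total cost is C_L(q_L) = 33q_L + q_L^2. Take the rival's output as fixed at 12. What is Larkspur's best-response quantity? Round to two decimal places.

With the rival's output fixed at 12, Larkspur's profit is π_L = (152 - 12 - q_L)q_L - (33q_L + q_L²) = (140 - q_L)q_L - (33q_L + q_L²).
∂π_L/∂q_L = 107 - 4q_L = 0, so q_L = 107/4.

26.75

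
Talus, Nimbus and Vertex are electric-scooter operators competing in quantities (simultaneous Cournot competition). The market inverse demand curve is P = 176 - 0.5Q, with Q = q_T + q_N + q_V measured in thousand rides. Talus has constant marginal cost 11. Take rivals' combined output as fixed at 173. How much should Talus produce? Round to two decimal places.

With rivals' combined output fixed at 173, Talus's profit is π_T = (176 - (1/2)·173 - (1/2)q_T)q_T - (11q_T) = (179/2 - (1/2)q_T)q_T - (11q_T).
∂π_T/∂q_T = 157/2 - q_T = 0, so q_T = 157/2.

78.50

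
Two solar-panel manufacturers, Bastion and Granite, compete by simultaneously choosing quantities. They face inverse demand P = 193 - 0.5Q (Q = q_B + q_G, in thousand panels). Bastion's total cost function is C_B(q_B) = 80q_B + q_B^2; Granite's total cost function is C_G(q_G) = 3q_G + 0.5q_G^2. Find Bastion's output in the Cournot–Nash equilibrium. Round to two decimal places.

Bastion's profit: π_B = (193 - 0.5Q)q_B - (80q_B + q_B²). Setting ∂π_B/∂q_B = 0: 113 - 3q_B - (1/2)(q_G) = 0.
Granite's profit: π_G = (193 - 0.5Q)q_G - (3q_G + (1/2)q_G²). Setting ∂π_G/∂q_G = 0: 190 - 2q_G - (1/2)(q_B) = 0.
Rearranging gives the reaction functions q_B = (113 - (1/2)q_G)/3 and q_G = (190 - (1/2)q_B)/2.
Substituting one into the other gives q_B = 524/23 and q_G = 89.3043.

22.78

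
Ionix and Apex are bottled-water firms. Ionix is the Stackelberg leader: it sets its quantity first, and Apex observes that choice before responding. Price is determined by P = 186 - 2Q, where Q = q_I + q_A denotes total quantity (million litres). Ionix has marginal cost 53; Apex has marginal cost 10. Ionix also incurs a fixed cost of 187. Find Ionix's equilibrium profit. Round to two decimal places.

319.25

The follower Apex best-responds to any q_I: π_A = (186 - 2Q)q_A - 10q_A.
Setting the follower's marginal profit to zero, 176 - 2q_I - 4q_A = 0, i.e. q_A = (176 - 2q_I)/4.
Ionix substitutes q_A(q_I) into its own profit: π_I = q_I(186 - 2q_I - (176 - 2q_I)/2) - 53q_I = (98 - q_I)q_I - 53q_I.
Leader FOC: 45 - 2q_I = 0, so q_I = 45/2.
Then q_A = (176 - 2·(45/2))/4 = 131/4.
Price P = 186 - 2·(221/4) = 151/2.
Ionix's profit: (151/2 - 53)·(45/2) - 187 = 1277/4.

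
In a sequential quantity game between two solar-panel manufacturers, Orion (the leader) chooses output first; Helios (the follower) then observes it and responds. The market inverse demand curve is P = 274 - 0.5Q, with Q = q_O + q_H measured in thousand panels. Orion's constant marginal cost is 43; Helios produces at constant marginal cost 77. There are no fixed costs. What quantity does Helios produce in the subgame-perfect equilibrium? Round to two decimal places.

Solve by backward induction. Given q_O, the follower Helios maximises π_H = (274 - (1/2)q_O - (1/2)q_H)q_H - 77q_H.
Setting the follower's marginal profit to zero, 197 - (1/2)q_O - q_H = 0, i.e. q_H = (197 - (1/2)q_O).
Orion substitutes q_H(q_O) into its own profit: π_O = q_O(274 - (1/2)q_O - (197 - (1/2)q_O)/2) - 43q_O = (351/2 - (1/4)q_O)q_O - 43q_O.
Maximising: ∂π_O/∂q_O = 265/2 - (1/2)q_O = 0, giving q_O = 265.
Then q_H = (197 - (1/2)·265) = 129/2.

64.50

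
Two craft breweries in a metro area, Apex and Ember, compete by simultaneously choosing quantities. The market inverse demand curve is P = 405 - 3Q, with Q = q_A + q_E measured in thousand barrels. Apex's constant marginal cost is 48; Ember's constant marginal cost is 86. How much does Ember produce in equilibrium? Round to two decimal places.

Apex's profit: π_A = (405 - 3Q)q_A - (48q_A). Setting ∂π_A/∂q_A = 0: 357 - 6q_A - 3(q_E) = 0.
Ember's first-order condition: 319 - 6q_E - 3(q_A) = 0.
Rearranging gives the reaction functions q_A = (357 - 3q_E)/6 and q_E = (319 - 3q_A)/6.
Solving the pair: q_A = 395/9, q_E = 281/9.

31.22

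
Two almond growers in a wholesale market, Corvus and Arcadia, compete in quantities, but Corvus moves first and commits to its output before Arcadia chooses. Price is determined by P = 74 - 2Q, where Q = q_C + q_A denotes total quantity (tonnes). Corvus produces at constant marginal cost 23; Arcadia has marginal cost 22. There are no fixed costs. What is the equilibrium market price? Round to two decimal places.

Solve by backward induction. Given q_C, the follower Arcadia maximises π_A = (74 - 2q_C - 2q_A)q_A - 22q_A.
∂π_A/∂q_A = 52 - 2q_C - 4q_A = 0 gives the reaction function q_A = (52 - 2q_C)/4.
Corvus substitutes q_A(q_C) into its own profit: π_C = q_C(74 - 2q_C - (52 - 2q_C)/2) - 23q_C = (48 - q_C)q_C - 23q_C.
The leader's first-order condition 25 - 2q_C = 0 yields q_C = 25/2.
Then q_A = (52 - 2·(25/2))/4 = 27/4.
Total output Q = 77/4, so price P = 74 - 2·(77/4) = 71/2.

35.50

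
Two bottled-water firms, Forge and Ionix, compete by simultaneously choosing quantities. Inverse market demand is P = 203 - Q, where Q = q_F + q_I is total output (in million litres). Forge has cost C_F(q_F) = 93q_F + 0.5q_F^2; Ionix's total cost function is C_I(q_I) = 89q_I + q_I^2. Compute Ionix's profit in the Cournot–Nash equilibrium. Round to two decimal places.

Forge's profit: π_F = (203 - Q)q_F - (93q_F + (1/2)q_F²). Setting ∂π_F/∂q_F = 0: 110 - 3q_F - (q_I) = 0.
Ionix's first-order condition: 114 - 4q_I - (q_F) = 0.
So q_F = (110 - q_I)/3 and q_I = (114 - q_F)/4.
Substituting one into the other gives q_F = 326/11 and q_I = 232/11.
Price P = 203 - 558/11 = 1675/11.
Ionix's profit: (1675/11)·(232/11) - 89·(232/11) - (232/11)² = 889.6529.

889.65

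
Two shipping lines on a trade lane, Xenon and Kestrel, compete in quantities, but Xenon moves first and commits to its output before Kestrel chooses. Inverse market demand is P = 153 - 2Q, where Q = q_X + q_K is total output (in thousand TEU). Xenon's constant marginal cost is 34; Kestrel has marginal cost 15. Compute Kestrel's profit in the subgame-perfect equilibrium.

The follower Kestrel best-responds to any q_X: π_K = (153 - 2Q)q_K - 15q_K.
Follower FOC: 138 - 2q_X - 4q_K = 0, so q_K(q_X) = (138 - 2q_X)/4.
Xenon substitutes q_K(q_X) into its own profit: π_X = q_X(153 - 2q_X - (138 - 2q_X)/2) - 34q_X = (84 - q_X)q_X - 34q_X.
Maximising: ∂π_X/∂q_X = 50 - 2q_X = 0, giving q_X = 25.
Then q_K = (138 - 2·25)/4 = 22.
Price P = 153 - 2·47 = 59.
Kestrel's profit: (59 - 15)·22 = 968.

968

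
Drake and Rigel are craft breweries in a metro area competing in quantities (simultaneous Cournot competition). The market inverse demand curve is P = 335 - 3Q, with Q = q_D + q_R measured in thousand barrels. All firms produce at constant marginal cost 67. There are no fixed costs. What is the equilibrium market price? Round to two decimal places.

A representative firm's profit is π_i = q_i(335 - 3Q) - 67q_i.
First-order condition (treating rivals' output as given): 268 - 6q_i - 3q_j = 0.
With identical firms every q_j equals q_i, so q_j = q_i and 268 = 9q_i, giving q_i = 268/9.
Total output Q = 536/9, so price P = 335 - 3·(536/9) = 469/3.

156.33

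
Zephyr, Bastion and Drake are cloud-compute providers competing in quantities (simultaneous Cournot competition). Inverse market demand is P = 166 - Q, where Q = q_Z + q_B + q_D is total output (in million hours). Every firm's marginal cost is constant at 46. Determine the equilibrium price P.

76

A representative firm's profit is π_i = q_i(166 - Q) - 46q_i.
First-order condition (treating rivals' output as given): 120 - 2q_i - Σ_{j≠i} q_j = 0.
By symmetry each firm produces the same amount; substituting Σ_{j≠i} q_j = 2q_i yields q_i = 120/4 = 30.
Total output Q = 90, so price P = 166 - 90 = 76.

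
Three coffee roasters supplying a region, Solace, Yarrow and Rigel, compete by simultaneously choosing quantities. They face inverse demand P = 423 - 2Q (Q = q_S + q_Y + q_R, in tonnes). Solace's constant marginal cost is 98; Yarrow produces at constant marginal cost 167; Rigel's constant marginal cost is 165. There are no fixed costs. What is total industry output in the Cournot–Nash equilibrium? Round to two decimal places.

104.88

Solace's profit: π_S = (423 - 2Q)q_S - (98q_S). Setting ∂π_S/∂q_S = 0: 325 - 4q_S - 2(q_Y + q_R) = 0.
Yarrow's profit: π_Y = (423 - 2Q)q_Y - (167q_Y). Setting ∂π_Y/∂q_Y = 0: 256 - 4q_Y - 2(q_S + q_R) = 0.
Rigel's first-order condition: 258 - 4q_R - 2(q_S + q_Y) = 0.
Adding the 3 conditions: 839 − 4Q − 4Q = 0, i.e. Q = 839/8.
Back-substituting: q_S = (325 − 839/4)/2 = 461/8, q_Y = (256 − 839/4)/2 = 185/8, q_R = (258 − 839/4)/2 = 193/8.
Total output Q = 461/8 + 185/8 + 193/8 = 839/8.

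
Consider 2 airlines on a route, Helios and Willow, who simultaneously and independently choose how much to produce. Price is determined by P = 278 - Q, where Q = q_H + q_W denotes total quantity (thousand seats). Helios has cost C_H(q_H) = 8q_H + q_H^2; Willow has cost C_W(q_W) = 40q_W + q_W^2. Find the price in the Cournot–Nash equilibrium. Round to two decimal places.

Helios's profit: π_H = (278 - Q)q_H - (8q_H + q_H²). Setting ∂π_H/∂q_H = 0: 270 - 4q_H - (q_W) = 0.
Willow's first-order condition: 238 - 4q_W - (q_H) = 0.
Rearranging gives the reaction functions q_H = (270 - q_W)/4 and q_W = (238 - q_H)/4.
Substituting one into the other gives q_H = 842/15 and q_W = 682/15.
Total output Q = 508/5, so price P = 278 - 508/5 = 882/5.

176.40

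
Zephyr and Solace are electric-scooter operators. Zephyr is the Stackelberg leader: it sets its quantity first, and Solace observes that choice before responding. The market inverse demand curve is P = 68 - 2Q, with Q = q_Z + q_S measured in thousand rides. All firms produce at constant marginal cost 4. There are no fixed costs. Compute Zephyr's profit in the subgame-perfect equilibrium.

256

The follower Solace best-responds to any q_Z: π_S = (68 - 2Q)q_S - 4q_S.
Setting the follower's marginal profit to zero, 64 - 2q_Z - 4q_S = 0, i.e. q_S = (64 - 2q_Z)/4.
Zephyr substitutes q_S(q_Z) into its own profit: π_Z = q_Z(68 - 2q_Z - (64 - 2q_Z)/2) - 4q_Z = (36 - q_Z)q_Z - 4q_Z.
Leader FOC: 32 - 2q_Z = 0, so q_Z = 16.
Then q_S = (64 - 2·16)/4 = 8.
Price P = 68 - 2·24 = 20.
Zephyr's profit: (20 - 4)·16 = 256.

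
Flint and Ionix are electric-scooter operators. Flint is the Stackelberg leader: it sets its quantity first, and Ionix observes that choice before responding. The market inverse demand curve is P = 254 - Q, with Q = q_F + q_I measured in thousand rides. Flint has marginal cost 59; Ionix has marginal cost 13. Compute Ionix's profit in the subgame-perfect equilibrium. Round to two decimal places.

6930.56

The follower Ionix best-responds to any q_F: π_I = (254 - Q)q_I - 13q_I.
Follower FOC: 241 - q_F - 2q_I = 0, so q_I(q_F) = (241 - q_F)/2.
The leader anticipates this reaction. Substituting into P = 254 - Q gives P = 267/2 - (1/2)q_F, so π_F = (267/2 - (1/2)q_F)q_F - 59q_F.
The leader's first-order condition 149/2 - q_F = 0 yields q_F = 149/2.
Then q_I = (241 - 149/2)/2 = 333/4.
Price P = 254 - 631/4 = 385/4.
Ionix's profit: (385/4 - 13)·(333/4) = 6930.5625.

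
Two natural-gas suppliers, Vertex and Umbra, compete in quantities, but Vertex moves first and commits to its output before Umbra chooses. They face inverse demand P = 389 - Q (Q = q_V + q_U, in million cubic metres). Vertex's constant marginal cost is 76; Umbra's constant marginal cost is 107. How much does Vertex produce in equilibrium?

172

The follower Umbra best-responds to any q_V: π_U = (389 - Q)q_U - 107q_U.
Setting the follower's marginal profit to zero, 282 - q_V - 2q_U = 0, i.e. q_U = (282 - q_V)/2.
Vertex substitutes q_U(q_V) into its own profit: π_V = q_V(389 - q_V - (282 - q_V)/2) - 76q_V = (248 - (1/2)q_V)q_V - 76q_V.
Maximising: ∂π_V/∂q_V = 172 - q_V = 0, giving q_V = 172.
Then q_U = (282 - 172)/2 = 55.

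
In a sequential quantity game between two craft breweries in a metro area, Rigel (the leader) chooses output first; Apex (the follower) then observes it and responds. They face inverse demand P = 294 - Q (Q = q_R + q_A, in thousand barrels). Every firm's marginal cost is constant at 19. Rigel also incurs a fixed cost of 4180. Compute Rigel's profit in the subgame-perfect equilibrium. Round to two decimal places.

5273.13

The follower Apex best-responds to any q_R: π_A = (294 - Q)q_A - 19q_A.
Follower FOC: 275 - q_R - 2q_A = 0, so q_A(q_R) = (275 - q_R)/2.
The leader anticipates this reaction. Substituting into P = 294 - Q gives P = 313/2 - (1/2)q_R, so π_R = (313/2 - (1/2)q_R)q_R - 19q_R.
The leader's first-order condition 275/2 - q_R = 0 yields q_R = 275/2.
Then q_A = (275 - 275/2)/2 = 275/4.
Price P = 294 - 825/4 = 351/4.
Rigel's profit: (351/4 - 19)·(275/2) - 4180 = 5273.1250.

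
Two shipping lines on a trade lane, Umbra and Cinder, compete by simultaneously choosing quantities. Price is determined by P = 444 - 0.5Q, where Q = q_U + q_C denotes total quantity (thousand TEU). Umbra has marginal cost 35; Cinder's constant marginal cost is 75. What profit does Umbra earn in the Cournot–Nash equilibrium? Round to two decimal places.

Umbra's profit: π_U = (444 - 0.5Q)q_U - (35q_U). Setting ∂π_U/∂q_U = 0: 409 - q_U - (1/2)(q_C) = 0.
Cinder's first-order condition: 369 - q_C - (1/2)(q_U) = 0.
Best responses: q_U = (409 - (1/2)q_C), q_C = (369 - (1/2)q_U).
Substituting one into the other gives q_U = 898/3 and q_C = 658/3.
Price P = 444 - (1/2)·(1556/3) = 554/3.
Umbra's profit: (554/3 - 35)·(898/3) = 44800.2222.

44800.22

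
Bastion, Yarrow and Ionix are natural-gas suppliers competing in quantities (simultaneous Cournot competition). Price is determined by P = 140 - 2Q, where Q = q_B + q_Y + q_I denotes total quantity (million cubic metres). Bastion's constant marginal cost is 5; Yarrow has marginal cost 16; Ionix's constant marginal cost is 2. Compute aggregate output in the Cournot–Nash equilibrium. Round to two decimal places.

Bastion's profit: π_B = (140 - 2Q)q_B - (5q_B). Setting ∂π_B/∂q_B = 0: 135 - 4q_B - 2(q_Y + q_I) = 0.
Yarrow's profit: π_Y = (140 - 2Q)q_Y - (16q_Y). Setting ∂π_Y/∂q_Y = 0: 124 - 4q_Y - 2(q_B + q_I) = 0.
Ionix's first-order condition: 138 - 4q_I - 2(q_B + q_Y) = 0.
Adding the 3 conditions: 397 − 4Q − 4Q = 0, i.e. Q = 397/8.
Back-substituting: q_B = (135 − 397/4)/2 = 143/8, q_Y = (124 − 397/4)/2 = 99/8, q_I = (138 − 397/4)/2 = 155/8.
Total output Q = 143/8 + 99/8 + 155/8 = 397/8.

49.63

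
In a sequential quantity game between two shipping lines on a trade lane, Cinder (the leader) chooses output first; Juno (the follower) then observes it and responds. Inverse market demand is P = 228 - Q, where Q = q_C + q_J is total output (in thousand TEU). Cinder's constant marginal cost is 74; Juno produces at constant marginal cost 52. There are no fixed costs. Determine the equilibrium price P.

107

The follower Juno best-responds to any q_C: π_J = (228 - Q)q_J - 52q_J.
Follower FOC: 176 - q_C - 2q_J = 0, so q_J(q_C) = (176 - q_C)/2.
Cinder substitutes q_J(q_C) into its own profit: π_C = q_C(228 - q_C - (176 - q_C)/2) - 74q_C = (140 - (1/2)q_C)q_C - 74q_C.
Maximising: ∂π_C/∂q_C = 66 - q_C = 0, giving q_C = 66.
Then q_J = (176 - 66)/2 = 55.
Total output Q = 121, so price P = 228 - 121 = 107.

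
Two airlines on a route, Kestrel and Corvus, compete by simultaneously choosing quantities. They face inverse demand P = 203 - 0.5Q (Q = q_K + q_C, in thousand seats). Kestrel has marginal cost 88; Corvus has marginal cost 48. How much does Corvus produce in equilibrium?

130

Kestrel's profit: π_K = (203 - 0.5Q)q_K - (88q_K). Setting ∂π_K/∂q_K = 0: 115 - q_K - (1/2)(q_C) = 0.
Corvus's first-order condition: 155 - q_C - (1/2)(q_K) = 0.
So q_K = (115 - (1/2)q_C) and q_C = (155 - (1/2)q_K).
Substituting one into the other gives q_K = 50 and q_C = 130.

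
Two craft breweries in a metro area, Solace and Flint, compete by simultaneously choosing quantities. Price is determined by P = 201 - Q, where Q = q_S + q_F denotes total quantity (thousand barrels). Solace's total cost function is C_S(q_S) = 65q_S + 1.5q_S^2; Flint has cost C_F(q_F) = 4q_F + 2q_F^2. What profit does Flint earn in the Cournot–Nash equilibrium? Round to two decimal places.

2571.23

Solace's profit: π_S = (201 - Q)q_S - (65q_S + (3/2)q_S²). Setting ∂π_S/∂q_S = 0: 136 - 5q_S - (q_F) = 0.
Flint's first-order condition: 197 - 6q_F - (q_S) = 0.
Best responses: q_S = (136 - q_F)/5, q_F = (197 - q_S)/6.
Solving the pair: q_S = 619/29, q_F = 849/29.
Price P = 201 - 1468/29 = 150.3793.
Flint's profit: 150.3793·(849/29) - 4·(849/29) - 2(849/29)² = 2571.2283.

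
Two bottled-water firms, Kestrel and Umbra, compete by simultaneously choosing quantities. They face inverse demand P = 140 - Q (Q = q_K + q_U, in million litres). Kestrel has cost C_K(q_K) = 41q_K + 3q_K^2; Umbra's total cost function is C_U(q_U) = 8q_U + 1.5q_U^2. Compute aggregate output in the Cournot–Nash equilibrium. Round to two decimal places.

33.85

Kestrel's profit: π_K = (140 - Q)q_K - (41q_K + 3q_K²). Setting ∂π_K/∂q_K = 0: 99 - 8q_K - (q_U) = 0.
Umbra's first-order condition: 132 - 5q_U - (q_K) = 0.
Rearranging gives the reaction functions q_K = (99 - q_U)/8 and q_U = (132 - q_K)/5.
Solving the pair: q_K = 121/13, q_U = 319/13.
Total output Q = 121/13 + 319/13 = 440/13.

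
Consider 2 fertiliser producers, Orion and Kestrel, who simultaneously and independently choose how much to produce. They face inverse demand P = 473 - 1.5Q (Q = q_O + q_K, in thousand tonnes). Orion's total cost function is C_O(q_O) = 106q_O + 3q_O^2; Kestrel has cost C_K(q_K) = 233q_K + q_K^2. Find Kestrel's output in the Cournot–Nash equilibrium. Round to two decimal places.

37.65

Orion's profit: π_O = (473 - 1.5Q)q_O - (106q_O + 3q_O²). Setting ∂π_O/∂q_O = 0: 367 - 9q_O - (3/2)(q_K) = 0.
Kestrel's profit: π_K = (473 - 1.5Q)q_K - (233q_K + q_K²). Setting ∂π_K/∂q_K = 0: 240 - 5q_K - (3/2)(q_O) = 0.
Rearranging gives the reaction functions q_O = (367 - (3/2)q_K)/9 and q_K = (240 - (3/2)q_O)/5.
Substituting one into the other gives q_O = 34.5029 and q_K = 37.6491.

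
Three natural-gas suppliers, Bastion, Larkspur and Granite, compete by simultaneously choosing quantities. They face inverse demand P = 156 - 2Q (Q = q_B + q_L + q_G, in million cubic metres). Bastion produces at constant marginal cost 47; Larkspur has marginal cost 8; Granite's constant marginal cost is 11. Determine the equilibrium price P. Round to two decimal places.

55.50

Bastion's profit: π_B = (156 - 2Q)q_B - (47q_B). Setting ∂π_B/∂q_B = 0: 109 - 4q_B - 2(q_L + q_G) = 0.
Larkspur's profit: π_L = (156 - 2Q)q_L - (8q_L). Setting ∂π_L/∂q_L = 0: 148 - 4q_L - 2(q_B + q_G) = 0.
Granite's first-order condition: 145 - 4q_G - 2(q_B + q_L) = 0.
Adding the 3 conditions: 402 − 4Q − 4Q = 0, i.e. Q = 201/4.
Back-substituting: q_B = (109 − 201/2)/2 = 17/4, q_L = (148 − 201/2)/2 = 95/4, q_G = (145 − 201/2)/2 = 89/4.
Total output Q = 201/4, so price P = 156 - 2·(201/4) = 111/2.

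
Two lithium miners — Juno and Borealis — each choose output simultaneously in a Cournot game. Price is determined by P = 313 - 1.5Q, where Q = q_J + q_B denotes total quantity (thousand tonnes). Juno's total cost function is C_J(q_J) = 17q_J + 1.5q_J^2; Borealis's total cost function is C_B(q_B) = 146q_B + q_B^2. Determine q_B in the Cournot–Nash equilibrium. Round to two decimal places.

20.11

Juno's profit: π_J = (313 - 1.5Q)q_J - (17q_J + (3/2)q_J²). Setting ∂π_J/∂q_J = 0: 296 - 6q_J - (3/2)(q_B) = 0.
Borealis's first-order condition: 167 - 5q_B - (3/2)(q_J) = 0.
So q_J = (296 - (3/2)q_B)/6 and q_B = (167 - (3/2)q_J)/5.
Substituting one into the other gives q_J = 44.3063 and q_B = 744/37.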